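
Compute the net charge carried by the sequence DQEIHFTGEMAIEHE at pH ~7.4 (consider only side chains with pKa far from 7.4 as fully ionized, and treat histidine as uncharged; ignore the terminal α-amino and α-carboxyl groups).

At pH ~7.4 the Lys and Arg side chains are protonated (+1), the Asp and Glu side chains are deprotonated (−1), and with His taken as neutral all other side chains carry no charge.
Positive (K, R): none → +0.
Negative (D, E): D1, E3, E9, E13, E15 → −5.
Net charge = (+0) + (−5) = −5.

-5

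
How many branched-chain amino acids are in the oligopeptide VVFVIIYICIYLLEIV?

V, L, and I make up the branched-chain aliphatic group.
Matching residues: V1, V2, V4, I5, I6, I8, I10, L12, L13, I15, V16.

11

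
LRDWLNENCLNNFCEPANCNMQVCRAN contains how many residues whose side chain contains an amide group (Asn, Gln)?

8

Matching residues: N6, N8, N11, N12, N18, N20, Q22, N27.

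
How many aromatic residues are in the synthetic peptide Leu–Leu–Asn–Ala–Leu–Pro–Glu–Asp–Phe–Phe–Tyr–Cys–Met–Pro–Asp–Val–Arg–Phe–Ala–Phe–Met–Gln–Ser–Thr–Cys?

5

F, W, and Y each carry an aromatic ring on the side chain.
Matching residues: Phe9, Phe10, Tyr11, Phe18, Phe20.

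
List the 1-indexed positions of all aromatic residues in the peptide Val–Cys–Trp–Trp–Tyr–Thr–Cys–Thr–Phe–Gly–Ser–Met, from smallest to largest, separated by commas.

F, W, and Y each carry an aromatic ring on the side chain.
Matching residues: Trp3, Trp4, Tyr5, Phe9.

3, 4, 5, 9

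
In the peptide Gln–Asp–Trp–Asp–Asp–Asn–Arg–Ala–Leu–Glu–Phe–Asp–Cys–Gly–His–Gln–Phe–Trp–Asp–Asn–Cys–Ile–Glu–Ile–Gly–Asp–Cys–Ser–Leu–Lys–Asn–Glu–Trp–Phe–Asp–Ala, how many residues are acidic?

10

Aspartate (D) and glutamate (E) have carboxylic-acid side chains and are the acidic amino acids.
Matching residues: Asp2, Asp4, Asp5, Glu10, Asp12, Asp19, Glu23, Asp26, Glu32, Asp35.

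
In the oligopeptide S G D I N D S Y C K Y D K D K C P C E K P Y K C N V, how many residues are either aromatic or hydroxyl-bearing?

Aromatic: F, W, Y. Hydroxyl-bearing: S, T, Y.
Aromatic residues here: Y8, Y11, Y22 (3).
Hydroxyl-bearing residues here: S1, S7, Y8, Y11, Y22 (5).
Y is in both groups, so the 3 Y residues must not be double-counted.
Total = 3 + 5 − 3 = 5.

5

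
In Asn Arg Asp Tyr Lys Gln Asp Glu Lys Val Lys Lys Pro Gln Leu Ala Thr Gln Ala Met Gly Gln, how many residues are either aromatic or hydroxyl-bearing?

Aromatic: F, W, Y. Hydroxyl-bearing: S, T, Y.
Aromatic residues here: Tyr4 (1).
Hydroxyl-bearing residues here: Tyr4, Thr17 (2).
Y is in both groups, so the 1 Y residue must not be double-counted.
Total = 1 + 2 − 1 = 2.

2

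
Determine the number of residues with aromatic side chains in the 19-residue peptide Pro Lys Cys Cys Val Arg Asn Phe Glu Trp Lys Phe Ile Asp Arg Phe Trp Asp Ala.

The aromatic amino acids are Phe (F, benzyl), Trp (W, indole), and Tyr (Y, phenol).
Matching residues: Phe8, Trp10, Phe12, Phe16, Trp17.

5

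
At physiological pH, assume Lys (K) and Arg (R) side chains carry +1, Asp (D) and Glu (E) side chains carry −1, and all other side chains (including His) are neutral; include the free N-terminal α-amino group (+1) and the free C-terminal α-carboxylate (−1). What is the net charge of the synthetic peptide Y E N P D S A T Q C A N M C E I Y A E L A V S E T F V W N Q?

-5

Positive (K, R): none → +0.
Negative (D, E): E2, D5, E15, E19, E24 → −5.
The N-terminus (+1) and C-terminus (−1) cancel.
Net charge = (+0) + (−5) = −5.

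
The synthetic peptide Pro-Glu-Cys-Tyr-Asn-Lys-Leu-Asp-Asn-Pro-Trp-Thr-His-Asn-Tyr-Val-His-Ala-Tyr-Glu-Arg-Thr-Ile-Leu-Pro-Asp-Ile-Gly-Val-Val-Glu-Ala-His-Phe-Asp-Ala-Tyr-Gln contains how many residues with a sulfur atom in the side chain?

1

The sulfur-bearing residues are cysteine (–SH) and methionine (–S–CH₃).
Matching residues: Cys3.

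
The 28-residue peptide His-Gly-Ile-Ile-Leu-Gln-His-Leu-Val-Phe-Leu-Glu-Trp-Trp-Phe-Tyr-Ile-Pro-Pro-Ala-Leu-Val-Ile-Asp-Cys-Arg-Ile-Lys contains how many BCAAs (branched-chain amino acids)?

11

Valine (V), leucine (L), and isoleucine (I) are the branched-chain amino acids.
Matching residues: Ile3, Ile4, Leu5, Leu8, Val9, Leu11, Ile17, Leu21, Val22, Ile23, Ile27.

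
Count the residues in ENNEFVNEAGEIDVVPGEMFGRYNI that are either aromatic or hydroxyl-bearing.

Aromatic: F, W, Y. Hydroxyl-bearing: S, T, Y.
Aromatic residues here: F5, F20, Y23 (3).
Hydroxyl-bearing residues here: Y23 (1).
Y is in both groups, so the 1 Y residue must not be double-counted.
Total = 3 + 1 − 1 = 3.

3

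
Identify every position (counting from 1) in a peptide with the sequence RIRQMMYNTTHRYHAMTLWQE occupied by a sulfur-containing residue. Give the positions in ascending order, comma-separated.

5, 6, 16

Only Cys (C) and Met (M) have a sulfur atom in the side chain.
Matching residues: M5, M6, M16.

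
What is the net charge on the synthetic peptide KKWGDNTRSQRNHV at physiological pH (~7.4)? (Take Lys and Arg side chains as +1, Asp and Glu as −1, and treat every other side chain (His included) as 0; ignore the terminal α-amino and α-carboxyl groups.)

+3

Positive (K, R): K1, K2, R8, R11 → +4.
Negative (D, E): D5 → −1.
Net charge = (+4) + (−1) = +3.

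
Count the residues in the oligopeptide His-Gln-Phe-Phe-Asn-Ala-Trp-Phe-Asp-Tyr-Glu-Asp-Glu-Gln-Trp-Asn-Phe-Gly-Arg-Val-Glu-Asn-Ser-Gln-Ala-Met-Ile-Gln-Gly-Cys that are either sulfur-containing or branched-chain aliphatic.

4

Sulfur-containing: C, M. Branched-chain aliphatic: I, L, V.
Sulfur-containing residues here: Met26, Cys30 (2).
Branched-chain aliphatic residues here: Val20, Ile27 (2).
The two groups share no amino acid, so total = 2 + 2 = 4.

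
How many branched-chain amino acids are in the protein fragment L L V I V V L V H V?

9

V, L, and I make up the branched-chain aliphatic group.
Matching residues: L1, L2, V3, I4, V5, V6, L7, V8, V10.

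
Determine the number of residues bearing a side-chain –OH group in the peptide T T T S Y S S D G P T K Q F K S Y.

10

S, T, and Y are the three residues with a side-chain hydroxyl.
Matching residues: T1, T2, T3, S4, Y5, S6, S7, T11, S16, Y17.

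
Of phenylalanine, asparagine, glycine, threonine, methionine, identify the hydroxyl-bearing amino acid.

threonine

S, T, and Y are the three residues with a side-chain hydroxyl.
Of the listed options, only threonine belongs to this group.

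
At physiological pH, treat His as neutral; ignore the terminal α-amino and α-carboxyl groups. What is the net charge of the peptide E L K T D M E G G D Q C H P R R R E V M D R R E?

-1

Near pH 7.4, K and R contribute +1 each, D and E contribute −1 each, and every other side chain (His included, as stated) is uncharged.
Positive (K, R): K3, R15, R16, R17, R22, R23 → +6.
Negative (D, E): E1, D5, E7, D10, E18, D21, E24 → −7.
Net charge = (+6) + (−7) = −1.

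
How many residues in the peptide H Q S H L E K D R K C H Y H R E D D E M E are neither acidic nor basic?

Acidic: D, E. Basic: K, R, H. All other residues are neither.
Matching residues: Q2, S3, L5, C11, Y13, M20.

6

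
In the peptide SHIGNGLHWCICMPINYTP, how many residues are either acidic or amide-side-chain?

2

Acidic: D, E. Amide-side-chain: N, Q.
Acidic residues here: none (0).
Amide-side-chain residues here: N5, N16 (2).
The two groups share no amino acid, so total = 0 + 2 = 2.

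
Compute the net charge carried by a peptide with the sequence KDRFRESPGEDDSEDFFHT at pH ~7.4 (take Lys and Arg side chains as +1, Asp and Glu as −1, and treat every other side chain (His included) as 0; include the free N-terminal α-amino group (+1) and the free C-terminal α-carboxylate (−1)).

Positive (K, R): K1, R3, R5 → +3.
Negative (D, E): D2, E6, E10, D11, D12, E14, D15 → −7.
The N-terminus (+1) and C-terminus (−1) cancel.
Net charge = (+3) + (−7) = −4.

-4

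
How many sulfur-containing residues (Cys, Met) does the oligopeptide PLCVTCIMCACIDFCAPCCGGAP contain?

Matching residues: C3, C6, M8, C9, C11, C15, C18, C19.

8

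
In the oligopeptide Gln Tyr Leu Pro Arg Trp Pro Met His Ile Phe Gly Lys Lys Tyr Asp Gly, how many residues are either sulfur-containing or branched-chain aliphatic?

3

Sulfur-containing: C, M. Branched-chain aliphatic: I, L, V.
Sulfur-containing residues here: Met8 (1).
Branched-chain aliphatic residues here: Leu3, Ile10 (2).
The two groups share no amino acid, so total = 1 + 2 = 3.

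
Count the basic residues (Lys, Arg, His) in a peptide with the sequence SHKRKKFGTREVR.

7

Matching residues: H2, K3, R4, K5, K6, R10, R13.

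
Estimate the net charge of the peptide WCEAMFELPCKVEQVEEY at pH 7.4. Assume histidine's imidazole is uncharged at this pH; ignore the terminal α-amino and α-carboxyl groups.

-4

At pH ~7.4 the Lys and Arg side chains are protonated (+1), the Asp and Glu side chains are deprotonated (−1), and with His taken as neutral all other side chains carry no charge.
Positive (K, R): K11 → +1.
Negative (D, E): E3, E7, E13, E16, E17 → −5.
Net charge = (+1) + (−5) = −4.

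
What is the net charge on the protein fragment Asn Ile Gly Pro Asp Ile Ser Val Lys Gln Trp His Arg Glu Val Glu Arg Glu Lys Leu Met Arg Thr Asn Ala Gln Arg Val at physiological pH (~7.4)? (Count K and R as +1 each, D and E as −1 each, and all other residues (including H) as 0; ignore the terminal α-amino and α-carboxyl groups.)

Positive (K, R): Lys9, Arg13, Arg17, Lys19, Arg22, Arg27 → +6.
Negative (D, E): Asp5, Glu14, Glu16, Glu18 → −4.
Net charge = (+6) + (−4) = +2.

+2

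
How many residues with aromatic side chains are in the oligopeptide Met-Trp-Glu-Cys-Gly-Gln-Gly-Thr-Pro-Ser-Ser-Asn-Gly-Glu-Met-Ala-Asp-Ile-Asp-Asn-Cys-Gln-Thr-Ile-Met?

1

F, W, and Y each carry an aromatic ring on the side chain.
Matching residues: Trp2.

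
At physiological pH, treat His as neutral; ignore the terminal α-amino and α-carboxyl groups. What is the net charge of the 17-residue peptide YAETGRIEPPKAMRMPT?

Near pH 7.4, K and R contribute +1 each, D and E contribute −1 each, and every other side chain (His included, as stated) is uncharged.
Positive (K, R): R6, K11, R14 → +3.
Negative (D, E): E3, E8 → −2.
Net charge = (+3) + (−2) = +1.

+1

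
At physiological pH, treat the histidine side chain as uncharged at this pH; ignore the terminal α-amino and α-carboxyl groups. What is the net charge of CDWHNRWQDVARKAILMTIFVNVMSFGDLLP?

0

At pH ~7.4 the Lys and Arg side chains are protonated (+1), the Asp and Glu side chains are deprotonated (−1), and with His taken as neutral all other side chains carry no charge.
Positive (K, R): R6, R12, K13 → +3.
Negative (D, E): D2, D9, D28 → −3.
Net charge = (+3) + (−3) = 0.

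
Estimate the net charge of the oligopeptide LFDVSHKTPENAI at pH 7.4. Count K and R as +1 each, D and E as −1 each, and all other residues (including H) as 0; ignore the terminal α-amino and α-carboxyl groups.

Positive (K, R): K7 → +1.
Negative (D, E): D3, E10 → −2.
Net charge = (+1) + (−2) = −1.

-1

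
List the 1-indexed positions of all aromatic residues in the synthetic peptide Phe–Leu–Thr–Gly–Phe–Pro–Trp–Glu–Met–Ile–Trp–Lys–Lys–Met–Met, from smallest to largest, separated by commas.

The aromatic amino acids are Phe (F, benzyl), Trp (W, indole), and Tyr (Y, phenol).
Matching residues: Phe1, Phe5, Trp7, Trp11.

1, 5, 7, 11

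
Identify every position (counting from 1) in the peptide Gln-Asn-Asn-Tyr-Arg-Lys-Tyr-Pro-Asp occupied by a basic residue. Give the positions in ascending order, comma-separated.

Matching residues: Arg5, Lys6.

5, 6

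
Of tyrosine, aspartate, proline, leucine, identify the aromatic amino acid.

tyrosine

F, W, and Y each carry an aromatic ring on the side chain.
Of the listed options, only tyrosine belongs to this group.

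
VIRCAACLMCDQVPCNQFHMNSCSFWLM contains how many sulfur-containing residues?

8

The sulfur-bearing residues are cysteine (–SH) and methionine (–S–CH₃).
Matching residues: C4, C7, M9, C10, C15, M20, C23, M28.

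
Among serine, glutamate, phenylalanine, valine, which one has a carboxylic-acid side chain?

Aspartate (D) and glutamate (E) have carboxylic-acid side chains and are the acidic amino acids.
Of the listed options, only glutamate belongs to this group.

glutamate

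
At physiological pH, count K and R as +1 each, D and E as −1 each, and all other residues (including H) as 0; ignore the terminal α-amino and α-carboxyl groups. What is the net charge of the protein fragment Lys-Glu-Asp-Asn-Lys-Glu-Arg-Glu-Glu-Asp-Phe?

-3

Positive (K, R): Lys1, Lys5, Arg7 → +3.
Negative (D, E): Glu2, Asp3, Glu6, Glu8, Glu9, Asp10 → −6.
Net charge = (+3) + (−6) = −3.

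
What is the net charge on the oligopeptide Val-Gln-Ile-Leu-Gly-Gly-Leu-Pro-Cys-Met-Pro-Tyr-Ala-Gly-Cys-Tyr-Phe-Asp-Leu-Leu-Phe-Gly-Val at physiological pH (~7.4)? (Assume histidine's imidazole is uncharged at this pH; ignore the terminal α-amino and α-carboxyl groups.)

-1

The side chains ionized at physiological pH are Lys/Arg (+1) and Asp/Glu (−1); with His treated as neutral, nothing else contributes.
Positive (K, R): none → +0.
Negative (D, E): Asp18 → −1.
Net charge = (+0) + (−1) = −1.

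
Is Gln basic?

No

K, R, and H are the three residues with basic side chains (ε-amine, guanidinium, and imidazole respectively).
Glutamine is not in this group.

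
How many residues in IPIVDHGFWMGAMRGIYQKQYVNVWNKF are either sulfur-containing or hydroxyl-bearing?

4

Sulfur-containing: C, M. Hydroxyl-bearing: S, T, Y.
Sulfur-containing residues here: M10, M13 (2).
Hydroxyl-bearing residues here: Y17, Y21 (2).
The two groups share no amino acid, so total = 2 + 2 = 4.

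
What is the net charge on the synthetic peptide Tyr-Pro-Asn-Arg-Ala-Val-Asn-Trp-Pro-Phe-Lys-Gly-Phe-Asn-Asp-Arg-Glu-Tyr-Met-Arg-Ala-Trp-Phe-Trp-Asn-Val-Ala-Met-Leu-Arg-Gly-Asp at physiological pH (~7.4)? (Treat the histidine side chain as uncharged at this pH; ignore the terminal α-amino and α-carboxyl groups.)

The side chains ionized at physiological pH are Lys/Arg (+1) and Asp/Glu (−1); with His treated as neutral, nothing else contributes.
Positive (K, R): Arg4, Lys11, Arg16, Arg20, Arg30 → +5.
Negative (D, E): Asp15, Glu17, Asp32 → −3.
Net charge = (+5) + (−3) = +2.

+2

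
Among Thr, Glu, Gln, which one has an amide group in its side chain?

The amide-side-chain residues are Asn (N) and Gln (Q).
Of the listed options, only Gln belongs to this group.

Gln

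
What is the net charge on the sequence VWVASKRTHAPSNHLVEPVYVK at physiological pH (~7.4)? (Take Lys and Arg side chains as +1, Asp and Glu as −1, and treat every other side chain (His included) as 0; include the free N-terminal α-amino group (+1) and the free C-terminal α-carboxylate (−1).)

Positive (K, R): K6, R7, K22 → +3.
Negative (D, E): E17 → −1.
The N-terminus (+1) and C-terminus (−1) cancel.
Net charge = (+3) + (−1) = +2.

+2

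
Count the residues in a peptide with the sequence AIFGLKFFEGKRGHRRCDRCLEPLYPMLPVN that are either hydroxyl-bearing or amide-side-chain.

Hydroxyl-bearing: S, T, Y. Amide-side-chain: N, Q.
Hydroxyl-bearing residues here: Y25 (1).
Amide-side-chain residues here: N31 (1).
The two groups share no amino acid, so total = 1 + 1 = 2.

2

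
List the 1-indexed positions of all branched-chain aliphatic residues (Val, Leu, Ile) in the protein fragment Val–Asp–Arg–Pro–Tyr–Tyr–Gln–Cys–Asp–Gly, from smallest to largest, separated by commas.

1

Matching residues: Val1.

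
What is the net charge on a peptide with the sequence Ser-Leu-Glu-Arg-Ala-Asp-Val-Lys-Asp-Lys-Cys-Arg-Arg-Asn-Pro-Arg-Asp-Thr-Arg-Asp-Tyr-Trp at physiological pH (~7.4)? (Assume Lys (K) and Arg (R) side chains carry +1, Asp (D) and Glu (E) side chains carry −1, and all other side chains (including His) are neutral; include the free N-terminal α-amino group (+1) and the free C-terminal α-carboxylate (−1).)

Positive (K, R): Arg4, Lys8, Lys10, Arg12, Arg13, Arg16, Arg19 → +7.
Negative (D, E): Glu3, Asp6, Asp9, Asp17, Asp20 → −5.
The N-terminus (+1) and C-terminus (−1) cancel.
Net charge = (+7) + (−5) = +2.

+2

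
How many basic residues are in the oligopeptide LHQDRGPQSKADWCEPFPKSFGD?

K, R, and H are the three residues with basic side chains (ε-amine, guanidinium, and imidazole respectively).
Matching residues: H2, R5, K10, K19.

4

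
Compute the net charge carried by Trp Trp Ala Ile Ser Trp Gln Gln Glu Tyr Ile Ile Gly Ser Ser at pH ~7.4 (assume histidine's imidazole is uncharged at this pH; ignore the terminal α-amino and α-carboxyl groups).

-1

At pH ~7.4 the Lys and Arg side chains are protonated (+1), the Asp and Glu side chains are deprotonated (−1), and with His taken as neutral all other side chains carry no charge.
Positive (K, R): none → +0.
Negative (D, E): Glu9 → −1.
Net charge = (+0) + (−1) = −1.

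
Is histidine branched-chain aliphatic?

No

The BCAAs are Val, Leu, and Ile — aliphatic side chains with a branch point.
Histidine is not in this group.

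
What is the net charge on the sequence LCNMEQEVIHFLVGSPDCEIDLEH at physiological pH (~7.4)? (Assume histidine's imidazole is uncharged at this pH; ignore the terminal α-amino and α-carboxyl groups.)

-6

Near pH 7.4, K and R contribute +1 each, D and E contribute −1 each, and every other side chain (His included, as stated) is uncharged.
Positive (K, R): none → +0.
Negative (D, E): E5, E7, D17, E19, D21, E23 → −6.
Net charge = (+0) + (−6) = −6.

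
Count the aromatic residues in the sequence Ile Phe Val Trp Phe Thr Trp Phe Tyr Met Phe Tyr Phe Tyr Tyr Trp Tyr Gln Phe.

Phenylalanine (F), tryptophan (W), and tyrosine (Y) have aromatic ring side chains.
Matching residues: Phe2, Trp4, Phe5, Trp7, Phe8, Tyr9, Phe11, Tyr12, Phe13, Tyr14, Tyr15, Trp16, Tyr17, Phe19.

14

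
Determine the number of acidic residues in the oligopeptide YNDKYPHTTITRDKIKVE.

3

Only D (aspartate) and E (glutamate) carry a side-chain carboxylic acid.
Matching residues: D3, D13, E18.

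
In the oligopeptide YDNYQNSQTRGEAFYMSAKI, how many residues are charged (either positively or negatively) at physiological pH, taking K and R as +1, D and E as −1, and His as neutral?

4

Charged side chains at pH ~7.4: K, R (positive); D, E (negative).
Matching residues: D2, R10, E12, K19.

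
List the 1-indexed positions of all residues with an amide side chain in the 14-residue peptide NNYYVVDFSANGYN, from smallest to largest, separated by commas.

Asparagine (N) and glutamine (Q) have uncharged amide side chains.
Matching residues: N1, N2, N11, N14.

1, 2, 11, 14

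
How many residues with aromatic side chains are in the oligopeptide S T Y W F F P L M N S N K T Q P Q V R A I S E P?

Phenylalanine (F), tryptophan (W), and tyrosine (Y) have aromatic ring side chains.
Matching residues: Y3, W4, F5, F6.

4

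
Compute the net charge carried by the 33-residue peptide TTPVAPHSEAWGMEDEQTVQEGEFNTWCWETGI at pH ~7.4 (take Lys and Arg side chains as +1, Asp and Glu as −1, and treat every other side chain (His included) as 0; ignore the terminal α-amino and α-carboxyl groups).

Positive (K, R): none → +0.
Negative (D, E): E9, E14, D15, E16, E21, E23, E30 → −7.
Net charge = (+0) + (−7) = −7.

-7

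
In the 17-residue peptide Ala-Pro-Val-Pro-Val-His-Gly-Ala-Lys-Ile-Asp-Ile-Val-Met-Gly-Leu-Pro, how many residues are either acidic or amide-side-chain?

1

Acidic: D, E. Amide-side-chain: N, Q.
Acidic residues here: Asp11 (1).
Amide-side-chain residues here: none (0).
The two groups share no amino acid, so total = 1 + 0 = 1.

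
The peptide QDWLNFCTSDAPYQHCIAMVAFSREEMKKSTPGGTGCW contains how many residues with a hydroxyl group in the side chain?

The –OH-bearing residues are Ser, Thr (aliphatic alcohols), and Tyr (phenol).
Matching residues: T8, S9, Y13, S23, S30, T31, T35.

7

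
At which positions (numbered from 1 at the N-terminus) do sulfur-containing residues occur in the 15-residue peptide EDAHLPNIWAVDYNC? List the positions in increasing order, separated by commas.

15

Cysteine (C, thiol) and methionine (M, thioether) are the two sulfur-containing amino acids.
Matching residues: C15.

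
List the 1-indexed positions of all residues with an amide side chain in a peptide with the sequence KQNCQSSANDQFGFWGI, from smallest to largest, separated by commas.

2, 3, 5, 9, 11

Only N (asparagine) and Q (glutamine) carry a side-chain carboxamide.
Matching residues: Q2, N3, Q5, N9, Q11.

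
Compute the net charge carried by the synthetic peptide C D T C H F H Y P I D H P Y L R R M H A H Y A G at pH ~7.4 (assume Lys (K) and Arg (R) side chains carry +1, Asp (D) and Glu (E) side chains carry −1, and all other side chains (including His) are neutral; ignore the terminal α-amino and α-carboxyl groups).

0

Positive (K, R): R16, R17 → +2.
Negative (D, E): D2, D11 → −2.
Net charge = (+2) + (−2) = 0.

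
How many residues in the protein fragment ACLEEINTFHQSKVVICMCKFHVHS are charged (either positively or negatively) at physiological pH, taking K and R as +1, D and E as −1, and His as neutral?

Charged side chains at pH ~7.4: K, R (positive); D, E (negative).
Matching residues: E4, E5, K13, K20.

4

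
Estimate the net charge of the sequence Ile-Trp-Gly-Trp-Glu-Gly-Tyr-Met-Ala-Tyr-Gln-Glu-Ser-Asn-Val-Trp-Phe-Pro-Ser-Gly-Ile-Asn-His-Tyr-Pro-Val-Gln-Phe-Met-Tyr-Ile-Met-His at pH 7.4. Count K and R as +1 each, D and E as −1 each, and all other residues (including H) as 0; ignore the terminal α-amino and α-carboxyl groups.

-2

Positive (K, R): none → +0.
Negative (D, E): Glu5, Glu12 → −2.
Net charge = (+0) + (−2) = −2.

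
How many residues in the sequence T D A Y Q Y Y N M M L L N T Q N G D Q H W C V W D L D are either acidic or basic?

5

Acidic: D, E. Basic: H, K, R.
Acidic residues here: D2, D18, D25, D27 (4).
Basic residues here: H20 (1).
The two groups share no amino acid, so total = 4 + 1 = 5.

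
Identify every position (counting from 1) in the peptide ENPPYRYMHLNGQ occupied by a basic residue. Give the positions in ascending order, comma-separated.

K, R, and H are the three residues with basic side chains (ε-amine, guanidinium, and imidazole respectively).
Matching residues: R6, H9.

6, 9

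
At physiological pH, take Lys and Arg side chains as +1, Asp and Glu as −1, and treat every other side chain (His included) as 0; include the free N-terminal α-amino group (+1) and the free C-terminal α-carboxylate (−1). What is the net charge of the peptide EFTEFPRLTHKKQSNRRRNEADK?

+3

Positive (K, R): R7, K11, K12, R16, R17, R18, K23 → +7.
Negative (D, E): E1, E4, E20, D22 → −4.
The N-terminus (+1) and C-terminus (−1) cancel.
Net charge = (+7) + (−4) = +3.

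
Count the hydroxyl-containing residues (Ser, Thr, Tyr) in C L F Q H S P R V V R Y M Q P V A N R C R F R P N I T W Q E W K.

Matching residues: S6, Y12, T27.

3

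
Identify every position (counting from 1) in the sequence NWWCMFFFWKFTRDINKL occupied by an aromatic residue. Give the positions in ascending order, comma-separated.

Phenylalanine (F), tryptophan (W), and tyrosine (Y) have aromatic ring side chains.
Matching residues: W2, W3, F6, F7, F8, W9, F11.

2, 3, 6, 7, 8, 9, 11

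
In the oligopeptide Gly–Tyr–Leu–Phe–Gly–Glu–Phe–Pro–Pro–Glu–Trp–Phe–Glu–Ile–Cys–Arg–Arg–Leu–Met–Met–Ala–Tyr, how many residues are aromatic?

Phenylalanine (F), tryptophan (W), and tyrosine (Y) have aromatic ring side chains.
Matching residues: Tyr2, Phe4, Phe7, Trp11, Phe12, Tyr22.

6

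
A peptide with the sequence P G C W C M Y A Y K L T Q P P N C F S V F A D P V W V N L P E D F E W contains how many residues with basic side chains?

The basic amino acids are Lys (K), Arg (R), and His (H).
Matching residues: K10.

1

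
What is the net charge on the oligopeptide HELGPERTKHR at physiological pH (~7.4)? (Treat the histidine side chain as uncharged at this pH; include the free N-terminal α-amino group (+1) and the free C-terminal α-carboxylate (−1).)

The side chains ionized at physiological pH are Lys/Arg (+1) and Asp/Glu (−1); with His treated as neutral, nothing else contributes.
Positive (K, R): R7, K9, R11 → +3.
Negative (D, E): E2, E6 → −2.
The N-terminus (+1) and C-terminus (−1) cancel.
Net charge = (+3) + (−2) = +1.

+1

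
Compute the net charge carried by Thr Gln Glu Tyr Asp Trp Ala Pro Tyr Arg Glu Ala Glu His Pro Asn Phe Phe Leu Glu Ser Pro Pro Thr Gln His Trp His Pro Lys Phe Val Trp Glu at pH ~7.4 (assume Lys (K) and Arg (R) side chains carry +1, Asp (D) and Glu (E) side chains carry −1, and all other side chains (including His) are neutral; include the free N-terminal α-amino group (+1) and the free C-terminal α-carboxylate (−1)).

-4

Positive (K, R): Arg10, Lys30 → +2.
Negative (D, E): Glu3, Asp5, Glu11, Glu13, Glu20, Glu34 → −6.
The N-terminus (+1) and C-terminus (−1) cancel.
Net charge = (+2) + (−6) = −4.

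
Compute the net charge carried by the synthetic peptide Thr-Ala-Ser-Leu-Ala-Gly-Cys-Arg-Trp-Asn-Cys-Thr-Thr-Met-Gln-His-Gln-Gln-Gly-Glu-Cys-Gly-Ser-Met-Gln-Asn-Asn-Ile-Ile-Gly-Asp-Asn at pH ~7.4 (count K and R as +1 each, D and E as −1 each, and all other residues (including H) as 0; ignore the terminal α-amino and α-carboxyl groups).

-1

Positive (K, R): Arg8 → +1.
Negative (D, E): Glu20, Asp31 → −2.
Net charge = (+1) + (−2) = −1.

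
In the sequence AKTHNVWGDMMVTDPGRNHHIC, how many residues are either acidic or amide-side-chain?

4

Acidic: D, E. Amide-side-chain: N, Q.
Acidic residues here: D9, D14 (2).
Amide-side-chain residues here: N5, N18 (2).
The two groups share no amino acid, so total = 2 + 2 = 4.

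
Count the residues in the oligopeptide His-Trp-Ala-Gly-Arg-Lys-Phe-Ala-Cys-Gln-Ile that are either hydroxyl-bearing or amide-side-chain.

1

Hydroxyl-bearing: S, T, Y. Amide-side-chain: N, Q.
Hydroxyl-bearing residues here: none (0).
Amide-side-chain residues here: Gln10 (1).
The two groups share no amino acid, so total = 0 + 1 = 1.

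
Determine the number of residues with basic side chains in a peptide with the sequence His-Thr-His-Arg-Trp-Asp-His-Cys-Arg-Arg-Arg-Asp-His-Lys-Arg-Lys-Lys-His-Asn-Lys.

K, R, and H are the three residues with basic side chains (ε-amine, guanidinium, and imidazole respectively).
Matching residues: His1, His3, Arg4, His7, Arg9, Arg10, Arg11, His13, Lys14, Arg15, Lys16, Lys17, His18, Lys20.

14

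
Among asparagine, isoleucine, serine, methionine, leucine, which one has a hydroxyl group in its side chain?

Serine (S), threonine (T), and tyrosine (Y) each carry a hydroxyl group on the side chain.
Of the listed options, only serine belongs to this group.

serine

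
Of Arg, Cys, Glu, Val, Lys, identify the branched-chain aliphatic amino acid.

The BCAAs are Val, Leu, and Ile — aliphatic side chains with a branch point.
Of the listed options, only Val belongs to this group.

Val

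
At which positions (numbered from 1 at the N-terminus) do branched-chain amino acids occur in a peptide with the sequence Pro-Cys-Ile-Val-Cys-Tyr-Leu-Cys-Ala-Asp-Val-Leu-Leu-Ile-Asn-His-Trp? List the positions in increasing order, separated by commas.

3, 4, 7, 11, 12, 13, 14

The BCAAs are Val, Leu, and Ile — aliphatic side chains with a branch point.
Matching residues: Ile3, Val4, Leu7, Val11, Leu12, Leu13, Ile14.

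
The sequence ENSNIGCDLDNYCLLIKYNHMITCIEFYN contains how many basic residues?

K, R, and H are the three residues with basic side chains (ε-amine, guanidinium, and imidazole respectively).
Matching residues: K17, H20.

2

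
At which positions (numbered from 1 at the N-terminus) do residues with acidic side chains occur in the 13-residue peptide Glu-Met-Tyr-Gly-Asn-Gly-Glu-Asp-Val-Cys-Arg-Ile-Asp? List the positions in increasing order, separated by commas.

Only D (aspartate) and E (glutamate) carry a side-chain carboxylic acid.
Matching residues: Glu1, Glu7, Asp8, Asp13.

1, 7, 8, 13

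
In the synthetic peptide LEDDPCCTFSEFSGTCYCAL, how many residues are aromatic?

3

The aromatic amino acids are Phe (F, benzyl), Trp (W, indole), and Tyr (Y, phenol).
Matching residues: F9, F12, Y17.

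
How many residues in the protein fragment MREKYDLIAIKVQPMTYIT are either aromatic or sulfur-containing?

4

Aromatic: F, W, Y. Sulfur-containing: C, M.
Aromatic residues here: Y5, Y17 (2).
Sulfur-containing residues here: M1, M15 (2).
The two groups share no amino acid, so total = 2 + 2 = 4.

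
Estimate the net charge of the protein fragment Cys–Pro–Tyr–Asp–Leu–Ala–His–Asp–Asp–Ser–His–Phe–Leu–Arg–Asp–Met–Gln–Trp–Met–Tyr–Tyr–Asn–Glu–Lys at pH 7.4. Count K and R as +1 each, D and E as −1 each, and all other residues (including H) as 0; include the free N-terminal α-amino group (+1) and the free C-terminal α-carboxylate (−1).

Positive (K, R): Arg14, Lys24 → +2.
Negative (D, E): Asp4, Asp8, Asp9, Asp15, Glu23 → −5.
The N-terminus (+1) and C-terminus (−1) cancel.
Net charge = (+2) + (−5) = −3.

-3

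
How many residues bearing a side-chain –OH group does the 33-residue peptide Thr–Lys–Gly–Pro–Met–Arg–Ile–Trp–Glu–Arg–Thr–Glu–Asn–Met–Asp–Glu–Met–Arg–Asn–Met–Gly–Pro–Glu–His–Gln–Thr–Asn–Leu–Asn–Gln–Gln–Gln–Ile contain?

3

S, T, and Y are the three residues with a side-chain hydroxyl.
Matching residues: Thr1, Thr11, Thr26.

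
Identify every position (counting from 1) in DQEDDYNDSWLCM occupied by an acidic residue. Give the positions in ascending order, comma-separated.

1, 3, 4, 5, 8

Aspartate (D) and glutamate (E) have carboxylic-acid side chains and are the acidic amino acids.
Matching residues: D1, E3, D4, D5, D8.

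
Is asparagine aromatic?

Phenylalanine (F), tryptophan (W), and tyrosine (Y) have aromatic ring side chains.
Asparagine is not in this group.

No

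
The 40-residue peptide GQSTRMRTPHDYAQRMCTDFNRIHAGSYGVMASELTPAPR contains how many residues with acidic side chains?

Aspartate (D) and glutamate (E) have carboxylic-acid side chains and are the acidic amino acids.
Matching residues: D11, D19, E34.

3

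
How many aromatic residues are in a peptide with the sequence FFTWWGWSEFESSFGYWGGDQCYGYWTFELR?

13

The aromatic amino acids are Phe (F, benzyl), Trp (W, indole), and Tyr (Y, phenol).
Matching residues: F1, F2, W4, W5, W7, F10, F14, Y16, W17, Y23, Y25, W26, F28.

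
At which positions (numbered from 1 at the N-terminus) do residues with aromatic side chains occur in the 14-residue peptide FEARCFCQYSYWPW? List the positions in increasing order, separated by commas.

1, 6, 9, 11, 12, 14

Phenylalanine (F), tryptophan (W), and tyrosine (Y) have aromatic ring side chains.
Matching residues: F1, F6, Y9, Y11, W12, W14.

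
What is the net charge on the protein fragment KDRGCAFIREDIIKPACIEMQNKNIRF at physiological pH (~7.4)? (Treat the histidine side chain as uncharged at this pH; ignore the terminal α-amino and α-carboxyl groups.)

+2

At pH ~7.4 the Lys and Arg side chains are protonated (+1), the Asp and Glu side chains are deprotonated (−1), and with His taken as neutral all other side chains carry no charge.
Positive (K, R): K1, R3, R9, K14, K23, R26 → +6.
Negative (D, E): D2, E10, D11, E19 → −4.
Net charge = (+6) + (−4) = +2.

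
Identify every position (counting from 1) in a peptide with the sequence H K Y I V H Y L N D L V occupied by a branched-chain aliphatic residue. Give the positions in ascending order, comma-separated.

Valine (V), leucine (L), and isoleucine (I) are the branched-chain amino acids.
Matching residues: I4, V5, L8, L11, V12.

4, 5, 8, 11, 12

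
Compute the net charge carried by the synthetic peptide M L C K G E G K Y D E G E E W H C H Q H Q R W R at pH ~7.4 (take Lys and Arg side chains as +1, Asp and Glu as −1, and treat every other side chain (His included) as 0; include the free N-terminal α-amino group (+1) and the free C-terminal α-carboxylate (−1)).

Positive (K, R): K4, K8, R22, R24 → +4.
Negative (D, E): E6, D10, E11, E13, E14 → −5.
The N-terminus (+1) and C-terminus (−1) cancel.
Net charge = (+4) + (−5) = −1.

-1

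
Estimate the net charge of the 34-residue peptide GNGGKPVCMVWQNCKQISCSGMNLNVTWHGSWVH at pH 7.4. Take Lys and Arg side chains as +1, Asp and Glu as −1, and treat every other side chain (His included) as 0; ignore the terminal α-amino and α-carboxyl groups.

Positive (K, R): K5, K15 → +2.
Negative (D, E): none → −0.
Net charge = (+2) + (−0) = +2.

+2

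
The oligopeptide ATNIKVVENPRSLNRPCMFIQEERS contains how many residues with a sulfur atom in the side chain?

2

Only Cys (C) and Met (M) have a sulfur atom in the side chain.
Matching residues: C17, M18.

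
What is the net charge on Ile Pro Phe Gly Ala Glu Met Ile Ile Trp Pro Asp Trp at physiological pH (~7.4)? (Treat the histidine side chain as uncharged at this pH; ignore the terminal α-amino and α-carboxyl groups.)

-2

The side chains ionized at physiological pH are Lys/Arg (+1) and Asp/Glu (−1); with His treated as neutral, nothing else contributes.
Positive (K, R): none → +0.
Negative (D, E): Glu6, Asp12 → −2.
Net charge = (+0) + (−2) = −2.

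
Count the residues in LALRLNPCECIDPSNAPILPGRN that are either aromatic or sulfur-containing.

Aromatic: F, W, Y. Sulfur-containing: C, M.
Aromatic residues here: none (0).
Sulfur-containing residues here: C8, C10 (2).
The two groups share no amino acid, so total = 0 + 2 = 2.

2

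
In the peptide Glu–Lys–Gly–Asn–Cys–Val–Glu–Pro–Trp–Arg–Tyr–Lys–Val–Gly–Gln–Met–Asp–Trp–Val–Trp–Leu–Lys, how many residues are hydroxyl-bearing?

The –OH-bearing residues are Ser, Thr (aliphatic alcohols), and Tyr (phenol).
Matching residues: Tyr11.

1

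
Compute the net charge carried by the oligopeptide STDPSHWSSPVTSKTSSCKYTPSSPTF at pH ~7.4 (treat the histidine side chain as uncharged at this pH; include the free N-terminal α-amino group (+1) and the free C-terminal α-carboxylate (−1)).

+1

Near pH 7.4, K and R contribute +1 each, D and E contribute −1 each, and every other side chain (His included, as stated) is uncharged.
Positive (K, R): K14, K19 → +2.
Negative (D, E): D3 → −1.
The N-terminus (+1) and C-terminus (−1) cancel.
Net charge = (+2) + (−1) = +1.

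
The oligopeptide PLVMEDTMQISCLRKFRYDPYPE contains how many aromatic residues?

3

The aromatic amino acids are Phe (F, benzyl), Trp (W, indole), and Tyr (Y, phenol).
Matching residues: F16, Y18, Y21.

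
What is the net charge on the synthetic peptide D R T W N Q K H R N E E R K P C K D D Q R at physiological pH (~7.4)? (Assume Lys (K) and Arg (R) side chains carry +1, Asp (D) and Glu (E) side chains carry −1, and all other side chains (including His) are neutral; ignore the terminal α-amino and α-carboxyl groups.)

+2

Positive (K, R): R2, K7, R9, R13, K14, K17, R21 → +7.
Negative (D, E): D1, E11, E12, D18, D19 → −5.
Net charge = (+7) + (−5) = +2.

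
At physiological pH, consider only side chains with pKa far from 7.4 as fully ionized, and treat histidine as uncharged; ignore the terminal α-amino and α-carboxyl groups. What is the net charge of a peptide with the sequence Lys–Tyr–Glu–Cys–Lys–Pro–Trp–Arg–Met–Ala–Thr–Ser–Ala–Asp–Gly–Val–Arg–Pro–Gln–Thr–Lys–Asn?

+3

The side chains ionized at physiological pH are Lys/Arg (+1) and Asp/Glu (−1); with His treated as neutral, nothing else contributes.
Positive (K, R): Lys1, Lys5, Arg8, Arg17, Lys21 → +5.
Negative (D, E): Glu3, Asp14 → −2.
Net charge = (+5) + (−2) = +3.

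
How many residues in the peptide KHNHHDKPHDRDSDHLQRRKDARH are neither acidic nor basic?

6

Acidic: D, E. Basic: K, R, H. All other residues are neither.
Matching residues: N3, P8, S13, L16, Q17, A22.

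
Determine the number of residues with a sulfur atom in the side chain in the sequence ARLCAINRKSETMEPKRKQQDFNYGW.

2

Only Cys (C) and Met (M) have a sulfur atom in the side chain.
Matching residues: C4, M13.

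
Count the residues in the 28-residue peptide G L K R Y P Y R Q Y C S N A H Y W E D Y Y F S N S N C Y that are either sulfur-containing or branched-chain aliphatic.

Sulfur-containing: C, M. Branched-chain aliphatic: I, L, V.
Sulfur-containing residues here: C11, C27 (2).
Branched-chain aliphatic residues here: L2 (1).
The two groups share no amino acid, so total = 2 + 1 = 3.

3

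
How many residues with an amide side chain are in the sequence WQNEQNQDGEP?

5

The amide-side-chain residues are Asn (N) and Gln (Q).
Matching residues: Q2, N3, Q5, N6, Q7.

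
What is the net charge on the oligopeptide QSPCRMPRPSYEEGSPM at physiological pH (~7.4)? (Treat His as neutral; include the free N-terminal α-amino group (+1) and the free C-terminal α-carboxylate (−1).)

Near pH 7.4, K and R contribute +1 each, D and E contribute −1 each, and every other side chain (His included, as stated) is uncharged.
Positive (K, R): R5, R8 → +2.
Negative (D, E): E12, E13 → −2.
The N-terminus (+1) and C-terminus (−1) cancel.
Net charge = (+2) + (−2) = 0.

0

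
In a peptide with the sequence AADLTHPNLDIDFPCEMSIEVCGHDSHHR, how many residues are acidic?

Aspartate (D) and glutamate (E) have carboxylic-acid side chains and are the acidic amino acids.
Matching residues: D3, D10, D12, E16, E20, D25.

6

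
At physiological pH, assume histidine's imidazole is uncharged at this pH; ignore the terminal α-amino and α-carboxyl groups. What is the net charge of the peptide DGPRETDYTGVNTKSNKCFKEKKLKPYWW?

+3

Near pH 7.4, K and R contribute +1 each, D and E contribute −1 each, and every other side chain (His included, as stated) is uncharged.
Positive (K, R): R4, K14, K17, K20, K22, K23, K25 → +7.
Negative (D, E): D1, E5, D7, E21 → −4.
Net charge = (+7) + (−4) = +3.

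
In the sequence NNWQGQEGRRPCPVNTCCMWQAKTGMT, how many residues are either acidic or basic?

Acidic: D, E. Basic: H, K, R.
Acidic residues here: E7 (1).
Basic residues here: R9, R10, K23 (3).
The two groups share no amino acid, so total = 1 + 3 = 4.

4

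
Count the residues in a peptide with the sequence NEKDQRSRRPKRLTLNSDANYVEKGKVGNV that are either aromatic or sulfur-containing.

Aromatic: F, W, Y. Sulfur-containing: C, M.
Aromatic residues here: Y21 (1).
Sulfur-containing residues here: none (0).
The two groups share no amino acid, so total = 1 + 0 = 1.

1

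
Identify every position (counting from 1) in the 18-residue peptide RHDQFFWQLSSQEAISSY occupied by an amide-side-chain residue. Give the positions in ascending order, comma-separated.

4, 8, 12

Matching residues: Q4, Q8, Q12.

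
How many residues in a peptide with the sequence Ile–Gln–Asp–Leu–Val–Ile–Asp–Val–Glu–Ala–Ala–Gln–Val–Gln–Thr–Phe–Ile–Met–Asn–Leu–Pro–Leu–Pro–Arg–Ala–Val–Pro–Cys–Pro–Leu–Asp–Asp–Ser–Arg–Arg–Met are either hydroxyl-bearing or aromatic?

Hydroxyl-bearing: S, T, Y. Aromatic: F, W, Y.
Hydroxyl-bearing residues here: Thr15, Ser33 (2).
Aromatic residues here: Phe16 (1).
(Y belongs to both groups, but none appear in this sequence.) Total = 2 + 1 = 3.

3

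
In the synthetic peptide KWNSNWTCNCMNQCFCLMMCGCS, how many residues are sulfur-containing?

The sulfur-bearing residues are cysteine (–SH) and methionine (–S–CH₃).
Matching residues: C8, C10, M11, C14, C16, M18, M19, C20, C22.

9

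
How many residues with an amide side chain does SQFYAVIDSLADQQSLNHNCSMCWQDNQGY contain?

Asparagine (N) and glutamine (Q) have uncharged amide side chains.
Matching residues: Q2, Q13, Q14, N17, N19, Q25, N27, Q28.

8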